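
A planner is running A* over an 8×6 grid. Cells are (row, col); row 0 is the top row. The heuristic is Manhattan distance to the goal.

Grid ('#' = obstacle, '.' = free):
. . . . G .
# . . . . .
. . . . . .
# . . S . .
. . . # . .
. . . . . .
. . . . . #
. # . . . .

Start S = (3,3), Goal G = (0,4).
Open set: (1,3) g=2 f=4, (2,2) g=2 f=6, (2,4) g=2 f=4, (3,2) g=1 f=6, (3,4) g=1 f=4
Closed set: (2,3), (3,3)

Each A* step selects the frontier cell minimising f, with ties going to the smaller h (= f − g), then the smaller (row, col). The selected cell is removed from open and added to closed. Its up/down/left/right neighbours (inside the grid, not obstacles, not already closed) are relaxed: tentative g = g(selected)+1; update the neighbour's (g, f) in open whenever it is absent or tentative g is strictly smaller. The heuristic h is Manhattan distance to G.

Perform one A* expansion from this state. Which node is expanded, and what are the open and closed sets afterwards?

step 1: expand (1,3) (f=4, h=2) → closed; open now [(0,3) g=3 f=4, (1,2) g=3 f=6, (1,4) g=3 f=4, (2,2) g=2 f=6, (2,4) g=2 f=4, (3,2) g=1 f=6, (3,4) g=1 f=4]

expanded=(1,3); open=[(0,3) g=3 f=4, (1,2) g=3 f=6, (1,4) g=3 f=4, (2,2) g=2 f=6, (2,4) g=2 f=4, (3,2) g=1 f=6, (3,4) g=1 f=4]; closed=[(1,3), (2,3), (3,3)]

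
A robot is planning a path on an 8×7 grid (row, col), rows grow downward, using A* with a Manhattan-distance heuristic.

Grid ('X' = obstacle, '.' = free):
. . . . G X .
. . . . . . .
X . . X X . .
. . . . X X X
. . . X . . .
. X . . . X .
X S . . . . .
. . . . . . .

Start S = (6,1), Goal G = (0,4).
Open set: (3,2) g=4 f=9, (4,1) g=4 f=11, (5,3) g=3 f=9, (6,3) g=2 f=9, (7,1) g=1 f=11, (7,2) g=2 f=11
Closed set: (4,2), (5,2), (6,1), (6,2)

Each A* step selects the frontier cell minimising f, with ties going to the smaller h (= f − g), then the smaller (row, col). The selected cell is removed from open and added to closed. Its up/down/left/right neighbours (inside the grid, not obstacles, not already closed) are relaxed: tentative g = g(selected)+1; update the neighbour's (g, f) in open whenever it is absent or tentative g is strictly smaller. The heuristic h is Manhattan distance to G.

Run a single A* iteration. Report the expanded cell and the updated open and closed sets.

expanded=(3,2); open=[(2,2) g=5 f=9, (3,1) g=5 f=11, (3,3) g=5 f=9, (4,1) g=4 f=11, (5,3) g=3 f=9, (6,3) g=2 f=9, (7,1) g=1 f=11, (7,2) g=2 f=11]; closed=[(3,2), (4,2), (5,2), (6,1), (6,2)]

step 1: expand (3,2) (f=9, h=5) → closed; open now [(2,2) g=5 f=9, (3,1) g=5 f=11, (3,3) g=5 f=9, (4,1) g=4 f=11, (5,3) g=3 f=9, (6,3) g=2 f=9, (7,1) g=1 f=11, (7,2) g=2 f=11]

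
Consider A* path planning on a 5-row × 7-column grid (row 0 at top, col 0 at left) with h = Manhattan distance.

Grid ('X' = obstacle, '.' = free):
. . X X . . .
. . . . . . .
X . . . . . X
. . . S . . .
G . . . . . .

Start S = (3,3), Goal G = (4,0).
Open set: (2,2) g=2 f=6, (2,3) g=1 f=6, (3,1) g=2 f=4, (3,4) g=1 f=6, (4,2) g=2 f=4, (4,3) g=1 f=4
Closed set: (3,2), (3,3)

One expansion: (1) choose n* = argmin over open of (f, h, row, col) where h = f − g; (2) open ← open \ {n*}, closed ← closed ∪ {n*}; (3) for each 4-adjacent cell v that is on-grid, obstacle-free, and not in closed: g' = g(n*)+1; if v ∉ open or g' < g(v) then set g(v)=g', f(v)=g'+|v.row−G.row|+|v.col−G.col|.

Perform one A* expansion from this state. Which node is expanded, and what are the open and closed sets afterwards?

step 1: expand (3,1) (f=4, h=2) → closed; open now [(2,1) g=3 f=6, (2,2) g=2 f=6, (2,3) g=1 f=6, (3,0) g=3 f=4, (3,4) g=1 f=6, (4,1) g=3 f=4, (4,2) g=2 f=4, (4,3) g=1 f=4]

expanded=(3,1); open=[(2,1) g=3 f=6, (2,2) g=2 f=6, (2,3) g=1 f=6, (3,0) g=3 f=4, (3,4) g=1 f=6, (4,1) g=3 f=4, (4,2) g=2 f=4, (4,3) g=1 f=4]; closed=[(3,1), (3,2), (3,3)]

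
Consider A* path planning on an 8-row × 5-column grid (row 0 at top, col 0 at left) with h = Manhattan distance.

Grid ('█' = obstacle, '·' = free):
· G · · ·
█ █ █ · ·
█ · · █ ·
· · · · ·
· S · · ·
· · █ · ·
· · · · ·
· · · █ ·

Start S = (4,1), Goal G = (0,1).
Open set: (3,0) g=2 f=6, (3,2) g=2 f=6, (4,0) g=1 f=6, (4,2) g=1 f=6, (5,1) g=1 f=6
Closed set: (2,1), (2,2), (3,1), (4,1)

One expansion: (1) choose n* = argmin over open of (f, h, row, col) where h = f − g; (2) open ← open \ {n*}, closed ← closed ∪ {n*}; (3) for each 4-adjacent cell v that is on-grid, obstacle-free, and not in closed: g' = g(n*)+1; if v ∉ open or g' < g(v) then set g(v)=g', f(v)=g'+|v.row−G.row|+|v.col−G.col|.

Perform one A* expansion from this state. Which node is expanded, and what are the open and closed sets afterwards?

step 1: expand (3,0) (f=6, h=4) → closed; open now [(3,2) g=2 f=6, (4,0) g=1 f=6, (4,2) g=1 f=6, (5,1) g=1 f=6]

expanded=(3,0); open=[(3,2) g=2 f=6, (4,0) g=1 f=6, (4,2) g=1 f=6, (5,1) g=1 f=6]; closed=[(2,1), (2,2), (3,0), (3,1), (4,1)]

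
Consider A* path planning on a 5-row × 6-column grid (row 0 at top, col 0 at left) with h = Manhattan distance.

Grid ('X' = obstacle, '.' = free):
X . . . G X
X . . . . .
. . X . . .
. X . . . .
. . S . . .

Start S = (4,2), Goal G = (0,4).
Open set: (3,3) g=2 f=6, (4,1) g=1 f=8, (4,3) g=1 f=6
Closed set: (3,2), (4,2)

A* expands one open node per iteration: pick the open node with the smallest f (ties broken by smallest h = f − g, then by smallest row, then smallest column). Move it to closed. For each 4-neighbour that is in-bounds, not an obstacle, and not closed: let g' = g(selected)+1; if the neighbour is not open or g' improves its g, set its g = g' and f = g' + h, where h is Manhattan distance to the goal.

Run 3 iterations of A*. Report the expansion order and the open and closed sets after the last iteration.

step 1: expand (3,3) (f=6, h=4) → closed; open now [(2,3) g=3 f=6, (3,4) g=3 f=6, (4,1) g=1 f=8, (4,3) g=1 f=6]
step 2: expand (2,3) (f=6, h=3) → closed; open now [(1,3) g=4 f=6, (2,4) g=4 f=6, (3,4) g=3 f=6, (4,1) g=1 f=8, (4,3) g=1 f=6]
step 3: expand (1,3) (f=6, h=2) → closed; open now [(0,3) g=5 f=6, (1,2) g=5 f=8, (1,4) g=5 f=6, (2,4) g=4 f=6, (3,4) g=3 f=6, (4,1) g=1 f=8, (4,3) g=1 f=6]

order=[(3,3) → (2,3) → (1,3)]; open=[(0,3) g=5 f=6, (1,2) g=5 f=8, (1,4) g=5 f=6, (2,4) g=4 f=6, (3,4) g=3 f=6, (4,1) g=1 f=8, (4,3) g=1 f=6]; closed=[(1,3), (2,3), (3,2), (3,3), (4,2)]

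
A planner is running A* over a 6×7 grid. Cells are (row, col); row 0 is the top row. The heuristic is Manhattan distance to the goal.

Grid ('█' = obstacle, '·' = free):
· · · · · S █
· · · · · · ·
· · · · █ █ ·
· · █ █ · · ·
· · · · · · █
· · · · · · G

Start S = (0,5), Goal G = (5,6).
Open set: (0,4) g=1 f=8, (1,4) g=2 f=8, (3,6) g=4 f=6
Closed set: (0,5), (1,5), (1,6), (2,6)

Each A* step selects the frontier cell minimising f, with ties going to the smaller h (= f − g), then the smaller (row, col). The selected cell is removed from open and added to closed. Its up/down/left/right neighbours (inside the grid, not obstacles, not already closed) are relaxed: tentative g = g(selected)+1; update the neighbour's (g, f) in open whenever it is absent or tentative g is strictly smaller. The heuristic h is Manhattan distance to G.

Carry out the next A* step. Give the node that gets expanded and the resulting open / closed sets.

step 1: expand (3,6) (f=6, h=2) → closed; open now [(0,4) g=1 f=8, (1,4) g=2 f=8, (3,5) g=5 f=8]

expanded=(3,6); open=[(0,4) g=1 f=8, (1,4) g=2 f=8, (3,5) g=5 f=8]; closed=[(0,5), (1,5), (1,6), (2,6), (3,6)]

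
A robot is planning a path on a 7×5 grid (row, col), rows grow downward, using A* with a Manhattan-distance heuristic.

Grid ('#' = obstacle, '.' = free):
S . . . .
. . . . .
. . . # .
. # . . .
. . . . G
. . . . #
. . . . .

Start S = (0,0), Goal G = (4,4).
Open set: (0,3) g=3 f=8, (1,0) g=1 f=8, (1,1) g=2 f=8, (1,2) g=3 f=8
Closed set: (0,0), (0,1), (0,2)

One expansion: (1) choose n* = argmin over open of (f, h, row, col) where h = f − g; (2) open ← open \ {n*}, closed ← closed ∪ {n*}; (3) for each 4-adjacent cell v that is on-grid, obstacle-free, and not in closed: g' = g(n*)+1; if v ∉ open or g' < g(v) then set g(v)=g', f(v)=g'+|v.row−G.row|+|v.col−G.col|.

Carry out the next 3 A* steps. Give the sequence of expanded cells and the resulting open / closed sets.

order=[(0,3) → (0,4) → (1,4)]; open=[(1,0) g=1 f=8, (1,1) g=2 f=8, (1,2) g=3 f=8, (1,3) g=4 f=8, (2,4) g=6 f=8]; closed=[(0,0), (0,1), (0,2), (0,3), (0,4), (1,4)]

step 1: expand (0,3) (f=8, h=5) → closed; open now [(0,4) g=4 f=8, (1,0) g=1 f=8, (1,1) g=2 f=8, (1,2) g=3 f=8, (1,3) g=4 f=8]
step 2: expand (0,4) (f=8, h=4) → closed; open now [(1,0) g=1 f=8, (1,1) g=2 f=8, (1,2) g=3 f=8, (1,3) g=4 f=8, (1,4) g=5 f=8]
step 3: expand (1,4) (f=8, h=3) → closed; open now [(1,0) g=1 f=8, (1,1) g=2 f=8, (1,2) g=3 f=8, (1,3) g=4 f=8, (2,4) g=6 f=8]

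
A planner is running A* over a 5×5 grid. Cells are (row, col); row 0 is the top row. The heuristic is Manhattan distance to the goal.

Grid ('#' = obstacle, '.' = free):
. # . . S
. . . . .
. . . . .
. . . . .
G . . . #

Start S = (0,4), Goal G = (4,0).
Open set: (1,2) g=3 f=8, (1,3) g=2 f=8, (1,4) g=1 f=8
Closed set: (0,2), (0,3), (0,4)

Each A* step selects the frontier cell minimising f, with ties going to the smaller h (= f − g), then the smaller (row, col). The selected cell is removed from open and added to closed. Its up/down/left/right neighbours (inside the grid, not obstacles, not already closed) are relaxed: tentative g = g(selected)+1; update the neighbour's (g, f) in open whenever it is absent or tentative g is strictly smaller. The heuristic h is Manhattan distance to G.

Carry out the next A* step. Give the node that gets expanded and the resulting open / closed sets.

expanded=(1,2); open=[(1,1) g=4 f=8, (1,3) g=2 f=8, (1,4) g=1 f=8, (2,2) g=4 f=8]; closed=[(0,2), (0,3), (0,4), (1,2)]

step 1: expand (1,2) (f=8, h=5) → closed; open now [(1,1) g=4 f=8, (1,3) g=2 f=8, (1,4) g=1 f=8, (2,2) g=4 f=8]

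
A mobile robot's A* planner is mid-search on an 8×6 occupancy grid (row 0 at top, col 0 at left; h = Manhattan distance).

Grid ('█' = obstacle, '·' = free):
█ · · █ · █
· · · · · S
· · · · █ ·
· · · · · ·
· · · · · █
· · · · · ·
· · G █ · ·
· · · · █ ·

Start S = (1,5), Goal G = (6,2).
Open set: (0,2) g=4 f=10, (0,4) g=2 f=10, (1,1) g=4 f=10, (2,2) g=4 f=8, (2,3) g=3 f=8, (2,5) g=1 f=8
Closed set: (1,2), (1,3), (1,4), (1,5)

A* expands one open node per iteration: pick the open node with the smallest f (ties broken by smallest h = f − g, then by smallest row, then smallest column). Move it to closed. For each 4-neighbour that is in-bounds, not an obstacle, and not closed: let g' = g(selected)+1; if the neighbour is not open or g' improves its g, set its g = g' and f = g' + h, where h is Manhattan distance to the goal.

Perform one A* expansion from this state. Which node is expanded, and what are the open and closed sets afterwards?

step 1: expand (2,2) (f=8, h=4) → closed; open now [(0,2) g=4 f=10, (0,4) g=2 f=10, (1,1) g=4 f=10, (2,1) g=5 f=10, (2,3) g=3 f=8, (2,5) g=1 f=8, (3,2) g=5 f=8]

expanded=(2,2); open=[(0,2) g=4 f=10, (0,4) g=2 f=10, (1,1) g=4 f=10, (2,1) g=5 f=10, (2,3) g=3 f=8, (2,5) g=1 f=8, (3,2) g=5 f=8]; closed=[(1,2), (1,3), (1,4), (1,5), (2,2)]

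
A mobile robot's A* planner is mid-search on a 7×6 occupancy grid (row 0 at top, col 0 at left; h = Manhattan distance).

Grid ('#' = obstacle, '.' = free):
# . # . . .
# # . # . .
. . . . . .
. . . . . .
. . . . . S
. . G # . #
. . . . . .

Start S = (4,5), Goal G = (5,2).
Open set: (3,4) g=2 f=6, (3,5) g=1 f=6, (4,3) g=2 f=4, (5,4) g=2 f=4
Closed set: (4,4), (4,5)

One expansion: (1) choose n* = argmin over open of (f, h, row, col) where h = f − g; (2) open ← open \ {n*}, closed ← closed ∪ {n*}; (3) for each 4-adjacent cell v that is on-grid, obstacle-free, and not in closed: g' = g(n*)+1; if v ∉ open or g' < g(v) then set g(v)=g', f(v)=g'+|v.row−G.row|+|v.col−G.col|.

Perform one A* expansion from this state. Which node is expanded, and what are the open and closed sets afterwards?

step 1: expand (4,3) (f=4, h=2) → closed; open now [(3,3) g=3 f=6, (3,4) g=2 f=6, (3,5) g=1 f=6, (4,2) g=3 f=4, (5,4) g=2 f=4]

expanded=(4,3); open=[(3,3) g=3 f=6, (3,4) g=2 f=6, (3,5) g=1 f=6, (4,2) g=3 f=4, (5,4) g=2 f=4]; closed=[(4,3), (4,4), (4,5)]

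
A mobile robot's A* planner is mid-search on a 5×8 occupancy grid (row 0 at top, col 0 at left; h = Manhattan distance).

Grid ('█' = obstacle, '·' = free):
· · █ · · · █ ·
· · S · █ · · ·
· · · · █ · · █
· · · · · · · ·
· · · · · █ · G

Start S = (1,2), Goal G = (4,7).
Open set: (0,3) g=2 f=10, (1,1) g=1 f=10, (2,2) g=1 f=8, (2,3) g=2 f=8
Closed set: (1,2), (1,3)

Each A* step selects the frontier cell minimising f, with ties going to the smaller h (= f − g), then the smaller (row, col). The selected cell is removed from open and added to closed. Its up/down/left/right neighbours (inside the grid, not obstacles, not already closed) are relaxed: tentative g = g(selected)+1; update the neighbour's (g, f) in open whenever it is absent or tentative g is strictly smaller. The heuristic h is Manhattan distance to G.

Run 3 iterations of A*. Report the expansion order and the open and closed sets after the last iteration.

step 1: expand (2,3) (f=8, h=6) → closed; open now [(0,3) g=2 f=10, (1,1) g=1 f=10, (2,2) g=1 f=8, (3,3) g=3 f=8]
step 2: expand (3,3) (f=8, h=5) → closed; open now [(0,3) g=2 f=10, (1,1) g=1 f=10, (2,2) g=1 f=8, (3,2) g=4 f=10, (3,4) g=4 f=8, (4,3) g=4 f=8]
step 3: expand (3,4) (f=8, h=4) → closed; open now [(0,3) g=2 f=10, (1,1) g=1 f=10, (2,2) g=1 f=8, (3,2) g=4 f=10, (3,5) g=5 f=8, (4,3) g=4 f=8, (4,4) g=5 f=8]

order=[(2,3) → (3,3) → (3,4)]; open=[(0,3) g=2 f=10, (1,1) g=1 f=10, (2,2) g=1 f=8, (3,2) g=4 f=10, (3,5) g=5 f=8, (4,3) g=4 f=8, (4,4) g=5 f=8]; closed=[(1,2), (1,3), (2,3), (3,3), (3,4)]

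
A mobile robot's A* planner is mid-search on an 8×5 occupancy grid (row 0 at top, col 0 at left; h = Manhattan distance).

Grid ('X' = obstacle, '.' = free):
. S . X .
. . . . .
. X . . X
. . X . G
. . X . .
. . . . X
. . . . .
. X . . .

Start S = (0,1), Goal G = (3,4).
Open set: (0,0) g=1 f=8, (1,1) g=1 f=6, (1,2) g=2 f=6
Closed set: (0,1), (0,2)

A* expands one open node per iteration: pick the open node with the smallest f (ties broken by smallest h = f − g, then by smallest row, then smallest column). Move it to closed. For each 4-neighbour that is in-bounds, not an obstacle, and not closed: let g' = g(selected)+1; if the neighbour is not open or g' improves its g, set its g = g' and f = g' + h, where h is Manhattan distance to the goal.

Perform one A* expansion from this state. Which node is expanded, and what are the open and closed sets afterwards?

step 1: expand (1,2) (f=6, h=4) → closed; open now [(0,0) g=1 f=8, (1,1) g=1 f=6, (1,3) g=3 f=6, (2,2) g=3 f=6]

expanded=(1,2); open=[(0,0) g=1 f=8, (1,1) g=1 f=6, (1,3) g=3 f=6, (2,2) g=3 f=6]; closed=[(0,1), (0,2), (1,2)]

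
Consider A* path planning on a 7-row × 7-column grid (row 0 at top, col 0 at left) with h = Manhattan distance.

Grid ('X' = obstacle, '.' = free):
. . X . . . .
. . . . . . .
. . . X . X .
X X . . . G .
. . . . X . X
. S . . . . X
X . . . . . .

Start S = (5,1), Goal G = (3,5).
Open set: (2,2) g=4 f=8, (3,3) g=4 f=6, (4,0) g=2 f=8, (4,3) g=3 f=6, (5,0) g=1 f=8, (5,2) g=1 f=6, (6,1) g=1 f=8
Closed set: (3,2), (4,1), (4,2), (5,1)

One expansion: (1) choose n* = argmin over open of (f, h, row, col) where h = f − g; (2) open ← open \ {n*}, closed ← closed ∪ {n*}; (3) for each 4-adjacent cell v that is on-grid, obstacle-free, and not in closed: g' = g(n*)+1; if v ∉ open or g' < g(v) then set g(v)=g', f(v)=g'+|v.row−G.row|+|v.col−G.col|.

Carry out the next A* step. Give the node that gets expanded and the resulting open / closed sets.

step 1: expand (3,3) (f=6, h=2) → closed; open now [(2,2) g=4 f=8, (3,4) g=5 f=6, (4,0) g=2 f=8, (4,3) g=3 f=6, (5,0) g=1 f=8, (5,2) g=1 f=6, (6,1) g=1 f=8]

expanded=(3,3); open=[(2,2) g=4 f=8, (3,4) g=5 f=6, (4,0) g=2 f=8, (4,3) g=3 f=6, (5,0) g=1 f=8, (5,2) g=1 f=6, (6,1) g=1 f=8]; closed=[(3,2), (3,3), (4,1), (4,2), (5,1)]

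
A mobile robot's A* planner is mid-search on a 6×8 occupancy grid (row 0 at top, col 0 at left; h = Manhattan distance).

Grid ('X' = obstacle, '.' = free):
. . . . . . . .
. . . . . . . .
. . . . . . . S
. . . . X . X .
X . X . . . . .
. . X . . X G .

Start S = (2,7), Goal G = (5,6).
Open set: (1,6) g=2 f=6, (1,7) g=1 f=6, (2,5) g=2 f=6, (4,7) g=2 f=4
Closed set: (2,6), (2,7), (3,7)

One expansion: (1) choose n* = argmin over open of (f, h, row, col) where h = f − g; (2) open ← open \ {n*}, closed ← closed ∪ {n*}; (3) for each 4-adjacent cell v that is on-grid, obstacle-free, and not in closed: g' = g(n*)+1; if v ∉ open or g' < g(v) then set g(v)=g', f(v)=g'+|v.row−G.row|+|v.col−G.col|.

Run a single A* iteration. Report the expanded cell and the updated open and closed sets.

expanded=(4,7); open=[(1,6) g=2 f=6, (1,7) g=1 f=6, (2,5) g=2 f=6, (4,6) g=3 f=4, (5,7) g=3 f=4]; closed=[(2,6), (2,7), (3,7), (4,7)]

step 1: expand (4,7) (f=4, h=2) → closed; open now [(1,6) g=2 f=6, (1,7) g=1 f=6, (2,5) g=2 f=6, (4,6) g=3 f=4, (5,7) g=3 f=4]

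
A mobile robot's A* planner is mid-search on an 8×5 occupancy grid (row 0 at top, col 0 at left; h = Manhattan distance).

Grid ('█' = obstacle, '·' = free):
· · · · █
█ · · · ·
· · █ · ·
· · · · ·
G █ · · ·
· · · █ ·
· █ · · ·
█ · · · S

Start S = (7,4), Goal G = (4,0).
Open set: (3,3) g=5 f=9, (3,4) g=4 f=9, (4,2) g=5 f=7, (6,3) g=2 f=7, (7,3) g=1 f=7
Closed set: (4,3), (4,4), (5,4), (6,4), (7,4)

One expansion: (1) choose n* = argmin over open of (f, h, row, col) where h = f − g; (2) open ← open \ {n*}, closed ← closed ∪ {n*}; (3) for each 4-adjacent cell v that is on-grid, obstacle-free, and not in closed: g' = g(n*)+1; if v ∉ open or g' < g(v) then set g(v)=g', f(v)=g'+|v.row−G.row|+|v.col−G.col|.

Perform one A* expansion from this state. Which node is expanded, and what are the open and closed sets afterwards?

step 1: expand (4,2) (f=7, h=2) → closed; open now [(3,2) g=6 f=9, (3,3) g=5 f=9, (3,4) g=4 f=9, (5,2) g=6 f=9, (6,3) g=2 f=7, (7,3) g=1 f=7]

expanded=(4,2); open=[(3,2) g=6 f=9, (3,3) g=5 f=9, (3,4) g=4 f=9, (5,2) g=6 f=9, (6,3) g=2 f=7, (7,3) g=1 f=7]; closed=[(4,2), (4,3), (4,4), (5,4), (6,4), (7,4)]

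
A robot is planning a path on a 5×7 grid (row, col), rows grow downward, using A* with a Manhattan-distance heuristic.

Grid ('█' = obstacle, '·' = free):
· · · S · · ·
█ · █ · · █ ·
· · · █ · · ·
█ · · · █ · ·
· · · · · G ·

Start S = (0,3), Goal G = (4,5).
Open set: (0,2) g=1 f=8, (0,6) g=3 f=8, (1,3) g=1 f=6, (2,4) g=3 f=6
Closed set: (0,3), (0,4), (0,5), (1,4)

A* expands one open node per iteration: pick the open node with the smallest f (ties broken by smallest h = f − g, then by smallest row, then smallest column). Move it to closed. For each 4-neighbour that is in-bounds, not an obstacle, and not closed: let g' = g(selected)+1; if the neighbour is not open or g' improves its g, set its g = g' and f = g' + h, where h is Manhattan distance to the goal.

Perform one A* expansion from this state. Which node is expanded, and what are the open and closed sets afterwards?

step 1: expand (2,4) (f=6, h=3) → closed; open now [(0,2) g=1 f=8, (0,6) g=3 f=8, (1,3) g=1 f=6, (2,5) g=4 f=6]

expanded=(2,4); open=[(0,2) g=1 f=8, (0,6) g=3 f=8, (1,3) g=1 f=6, (2,5) g=4 f=6]; closed=[(0,3), (0,4), (0,5), (1,4), (2,4)]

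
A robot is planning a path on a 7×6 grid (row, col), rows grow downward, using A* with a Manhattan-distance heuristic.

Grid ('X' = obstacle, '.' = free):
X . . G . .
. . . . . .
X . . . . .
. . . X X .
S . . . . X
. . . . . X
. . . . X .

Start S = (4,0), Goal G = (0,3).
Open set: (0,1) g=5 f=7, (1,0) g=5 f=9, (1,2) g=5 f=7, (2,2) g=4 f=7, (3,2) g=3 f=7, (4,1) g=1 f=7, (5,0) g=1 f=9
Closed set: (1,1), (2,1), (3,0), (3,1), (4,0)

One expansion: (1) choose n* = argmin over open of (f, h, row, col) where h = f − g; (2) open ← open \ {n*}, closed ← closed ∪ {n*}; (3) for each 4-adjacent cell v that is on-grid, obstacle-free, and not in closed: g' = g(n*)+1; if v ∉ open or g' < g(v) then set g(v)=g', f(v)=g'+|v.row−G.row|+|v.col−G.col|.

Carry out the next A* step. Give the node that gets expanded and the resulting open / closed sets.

expanded=(0,1); open=[(0,2) g=6 f=7, (1,0) g=5 f=9, (1,2) g=5 f=7, (2,2) g=4 f=7, (3,2) g=3 f=7, (4,1) g=1 f=7, (5,0) g=1 f=9]; closed=[(0,1), (1,1), (2,1), (3,0), (3,1), (4,0)]

step 1: expand (0,1) (f=7, h=2) → closed; open now [(0,2) g=6 f=7, (1,0) g=5 f=9, (1,2) g=5 f=7, (2,2) g=4 f=7, (3,2) g=3 f=7, (4,1) g=1 f=7, (5,0) g=1 f=9]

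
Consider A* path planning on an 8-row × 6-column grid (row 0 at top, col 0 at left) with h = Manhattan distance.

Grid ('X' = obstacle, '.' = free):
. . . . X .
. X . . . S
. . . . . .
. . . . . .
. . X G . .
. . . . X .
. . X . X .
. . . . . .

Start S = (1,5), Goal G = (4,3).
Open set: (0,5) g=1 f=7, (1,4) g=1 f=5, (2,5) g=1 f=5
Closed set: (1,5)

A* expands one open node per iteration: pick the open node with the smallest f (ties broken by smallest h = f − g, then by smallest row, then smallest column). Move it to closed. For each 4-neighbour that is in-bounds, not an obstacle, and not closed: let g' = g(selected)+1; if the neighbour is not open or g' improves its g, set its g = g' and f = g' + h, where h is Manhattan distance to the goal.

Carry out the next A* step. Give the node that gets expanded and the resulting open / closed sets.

step 1: expand (1,4) (f=5, h=4) → closed; open now [(0,5) g=1 f=7, (1,3) g=2 f=5, (2,4) g=2 f=5, (2,5) g=1 f=5]

expanded=(1,4); open=[(0,5) g=1 f=7, (1,3) g=2 f=5, (2,4) g=2 f=5, (2,5) g=1 f=5]; closed=[(1,4), (1,5)]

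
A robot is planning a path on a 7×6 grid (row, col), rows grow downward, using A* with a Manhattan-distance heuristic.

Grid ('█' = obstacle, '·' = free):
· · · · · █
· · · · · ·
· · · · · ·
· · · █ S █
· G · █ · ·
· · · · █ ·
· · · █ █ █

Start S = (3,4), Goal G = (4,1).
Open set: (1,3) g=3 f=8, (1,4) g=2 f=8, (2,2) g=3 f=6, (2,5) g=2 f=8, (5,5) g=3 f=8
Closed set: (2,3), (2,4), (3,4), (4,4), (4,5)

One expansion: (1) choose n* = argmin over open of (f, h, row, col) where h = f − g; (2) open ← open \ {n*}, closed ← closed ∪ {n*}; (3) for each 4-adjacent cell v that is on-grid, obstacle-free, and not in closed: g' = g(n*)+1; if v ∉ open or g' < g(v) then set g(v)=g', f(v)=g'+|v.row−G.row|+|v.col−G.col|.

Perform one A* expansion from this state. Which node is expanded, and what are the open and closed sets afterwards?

step 1: expand (2,2) (f=6, h=3) → closed; open now [(1,2) g=4 f=8, (1,3) g=3 f=8, (1,4) g=2 f=8, (2,1) g=4 f=6, (2,5) g=2 f=8, (3,2) g=4 f=6, (5,5) g=3 f=8]

expanded=(2,2); open=[(1,2) g=4 f=8, (1,3) g=3 f=8, (1,4) g=2 f=8, (2,1) g=4 f=6, (2,5) g=2 f=8, (3,2) g=4 f=6, (5,5) g=3 f=8]; closed=[(2,2), (2,3), (2,4), (3,4), (4,4), (4,5)]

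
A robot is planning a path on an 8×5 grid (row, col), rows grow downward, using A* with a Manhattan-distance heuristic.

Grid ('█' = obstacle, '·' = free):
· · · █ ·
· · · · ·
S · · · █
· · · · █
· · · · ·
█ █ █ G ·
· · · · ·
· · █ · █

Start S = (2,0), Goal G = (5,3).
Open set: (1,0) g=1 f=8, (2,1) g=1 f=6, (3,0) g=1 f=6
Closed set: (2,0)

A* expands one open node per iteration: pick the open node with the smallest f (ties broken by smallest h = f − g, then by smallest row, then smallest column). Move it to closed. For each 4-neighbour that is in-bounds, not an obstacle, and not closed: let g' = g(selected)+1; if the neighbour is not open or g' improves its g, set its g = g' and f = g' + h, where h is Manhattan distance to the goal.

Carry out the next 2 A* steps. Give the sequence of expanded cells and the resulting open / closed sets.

step 1: expand (2,1) (f=6, h=5) → closed; open now [(1,0) g=1 f=8, (1,1) g=2 f=8, (2,2) g=2 f=6, (3,0) g=1 f=6, (3,1) g=2 f=6]
step 2: expand (2,2) (f=6, h=4) → closed; open now [(1,0) g=1 f=8, (1,1) g=2 f=8, (1,2) g=3 f=8, (2,3) g=3 f=6, (3,0) g=1 f=6, (3,1) g=2 f=6, (3,2) g=3 f=6]

order=[(2,1) → (2,2)]; open=[(1,0) g=1 f=8, (1,1) g=2 f=8, (1,2) g=3 f=8, (2,3) g=3 f=6, (3,0) g=1 f=6, (3,1) g=2 f=6, (3,2) g=3 f=6]; closed=[(2,0), (2,1), (2,2)]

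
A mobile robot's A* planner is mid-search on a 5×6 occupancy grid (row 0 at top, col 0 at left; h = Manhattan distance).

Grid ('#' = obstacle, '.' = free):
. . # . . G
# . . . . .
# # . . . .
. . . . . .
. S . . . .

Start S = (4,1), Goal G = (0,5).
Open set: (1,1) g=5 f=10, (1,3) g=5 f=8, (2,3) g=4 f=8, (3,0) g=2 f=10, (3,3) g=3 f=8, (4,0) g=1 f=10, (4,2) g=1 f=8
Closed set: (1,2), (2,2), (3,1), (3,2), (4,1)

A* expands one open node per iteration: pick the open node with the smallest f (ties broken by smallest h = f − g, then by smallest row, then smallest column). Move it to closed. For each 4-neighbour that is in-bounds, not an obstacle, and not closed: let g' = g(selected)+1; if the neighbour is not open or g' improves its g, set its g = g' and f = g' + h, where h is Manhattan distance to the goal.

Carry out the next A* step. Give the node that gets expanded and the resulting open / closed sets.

expanded=(1,3); open=[(0,3) g=6 f=8, (1,1) g=5 f=10, (1,4) g=6 f=8, (2,3) g=4 f=8, (3,0) g=2 f=10, (3,3) g=3 f=8, (4,0) g=1 f=10, (4,2) g=1 f=8]; closed=[(1,2), (1,3), (2,2), (3,1), (3,2), (4,1)]

step 1: expand (1,3) (f=8, h=3) → closed; open now [(0,3) g=6 f=8, (1,1) g=5 f=10, (1,4) g=6 f=8, (2,3) g=4 f=8, (3,0) g=2 f=10, (3,3) g=3 f=8, (4,0) g=1 f=10, (4,2) g=1 f=8]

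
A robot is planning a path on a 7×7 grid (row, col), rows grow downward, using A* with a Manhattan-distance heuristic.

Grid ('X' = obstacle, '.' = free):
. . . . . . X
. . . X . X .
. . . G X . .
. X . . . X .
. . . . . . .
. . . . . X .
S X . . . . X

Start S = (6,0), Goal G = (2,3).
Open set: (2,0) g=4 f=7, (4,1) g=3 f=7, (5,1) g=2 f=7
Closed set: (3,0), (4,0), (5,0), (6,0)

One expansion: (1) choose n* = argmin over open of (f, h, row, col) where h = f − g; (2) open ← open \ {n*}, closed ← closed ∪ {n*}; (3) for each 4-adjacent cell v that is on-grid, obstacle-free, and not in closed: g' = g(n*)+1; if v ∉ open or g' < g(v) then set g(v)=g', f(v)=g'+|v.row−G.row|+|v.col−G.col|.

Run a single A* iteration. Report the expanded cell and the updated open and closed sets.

expanded=(2,0); open=[(1,0) g=5 f=9, (2,1) g=5 f=7, (4,1) g=3 f=7, (5,1) g=2 f=7]; closed=[(2,0), (3,0), (4,0), (5,0), (6,0)]

step 1: expand (2,0) (f=7, h=3) → closed; open now [(1,0) g=5 f=9, (2,1) g=5 f=7, (4,1) g=3 f=7, (5,1) g=2 f=7]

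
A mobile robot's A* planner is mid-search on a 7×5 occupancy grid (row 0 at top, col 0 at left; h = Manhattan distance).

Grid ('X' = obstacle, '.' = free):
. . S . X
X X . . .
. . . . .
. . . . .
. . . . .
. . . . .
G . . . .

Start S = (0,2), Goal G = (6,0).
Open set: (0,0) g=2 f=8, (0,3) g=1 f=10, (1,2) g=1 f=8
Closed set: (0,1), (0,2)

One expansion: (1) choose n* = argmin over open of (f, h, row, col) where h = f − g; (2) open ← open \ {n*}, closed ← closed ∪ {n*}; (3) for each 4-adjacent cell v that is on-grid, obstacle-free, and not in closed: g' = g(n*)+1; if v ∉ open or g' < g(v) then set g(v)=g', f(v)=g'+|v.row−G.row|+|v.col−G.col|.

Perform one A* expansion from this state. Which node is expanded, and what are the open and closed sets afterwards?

expanded=(0,0); open=[(0,3) g=1 f=10, (1,2) g=1 f=8]; closed=[(0,0), (0,1), (0,2)]

step 1: expand (0,0) (f=8, h=6) → closed; open now [(0,3) g=1 f=10, (1,2) g=1 f=8]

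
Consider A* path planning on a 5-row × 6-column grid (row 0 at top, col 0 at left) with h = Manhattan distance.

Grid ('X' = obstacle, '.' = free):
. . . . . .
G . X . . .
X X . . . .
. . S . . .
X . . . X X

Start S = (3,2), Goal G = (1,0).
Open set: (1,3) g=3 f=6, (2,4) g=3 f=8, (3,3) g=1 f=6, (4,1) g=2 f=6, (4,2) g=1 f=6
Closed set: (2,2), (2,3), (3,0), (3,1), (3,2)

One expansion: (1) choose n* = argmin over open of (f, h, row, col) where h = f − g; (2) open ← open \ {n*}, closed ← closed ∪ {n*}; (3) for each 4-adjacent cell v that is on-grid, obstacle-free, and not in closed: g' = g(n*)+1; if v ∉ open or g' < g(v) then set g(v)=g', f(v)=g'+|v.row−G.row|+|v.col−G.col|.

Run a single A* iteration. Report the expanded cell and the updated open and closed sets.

step 1: expand (1,3) (f=6, h=3) → closed; open now [(0,3) g=4 f=8, (1,4) g=4 f=8, (2,4) g=3 f=8, (3,3) g=1 f=6, (4,1) g=2 f=6, (4,2) g=1 f=6]

expanded=(1,3); open=[(0,3) g=4 f=8, (1,4) g=4 f=8, (2,4) g=3 f=8, (3,3) g=1 f=6, (4,1) g=2 f=6, (4,2) g=1 f=6]; closed=[(1,3), (2,2), (2,3), (3,0), (3,1), (3,2)]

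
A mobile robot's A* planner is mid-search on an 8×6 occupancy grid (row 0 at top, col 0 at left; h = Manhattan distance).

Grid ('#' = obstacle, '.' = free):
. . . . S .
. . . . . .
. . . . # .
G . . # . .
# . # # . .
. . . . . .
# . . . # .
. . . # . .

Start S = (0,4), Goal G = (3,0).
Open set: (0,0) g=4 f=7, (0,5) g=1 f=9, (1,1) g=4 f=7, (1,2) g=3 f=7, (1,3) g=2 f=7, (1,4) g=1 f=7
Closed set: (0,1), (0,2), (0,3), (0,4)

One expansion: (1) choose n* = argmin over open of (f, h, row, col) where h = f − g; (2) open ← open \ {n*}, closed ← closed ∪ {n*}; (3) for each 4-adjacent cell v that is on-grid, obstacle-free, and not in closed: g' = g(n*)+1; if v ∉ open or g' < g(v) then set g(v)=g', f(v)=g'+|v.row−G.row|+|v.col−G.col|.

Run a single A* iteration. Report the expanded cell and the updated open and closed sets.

step 1: expand (0,0) (f=7, h=3) → closed; open now [(0,5) g=1 f=9, (1,0) g=5 f=7, (1,1) g=4 f=7, (1,2) g=3 f=7, (1,3) g=2 f=7, (1,4) g=1 f=7]

expanded=(0,0); open=[(0,5) g=1 f=9, (1,0) g=5 f=7, (1,1) g=4 f=7, (1,2) g=3 f=7, (1,3) g=2 f=7, (1,4) g=1 f=7]; closed=[(0,0), (0,1), (0,2), (0,3), (0,4)]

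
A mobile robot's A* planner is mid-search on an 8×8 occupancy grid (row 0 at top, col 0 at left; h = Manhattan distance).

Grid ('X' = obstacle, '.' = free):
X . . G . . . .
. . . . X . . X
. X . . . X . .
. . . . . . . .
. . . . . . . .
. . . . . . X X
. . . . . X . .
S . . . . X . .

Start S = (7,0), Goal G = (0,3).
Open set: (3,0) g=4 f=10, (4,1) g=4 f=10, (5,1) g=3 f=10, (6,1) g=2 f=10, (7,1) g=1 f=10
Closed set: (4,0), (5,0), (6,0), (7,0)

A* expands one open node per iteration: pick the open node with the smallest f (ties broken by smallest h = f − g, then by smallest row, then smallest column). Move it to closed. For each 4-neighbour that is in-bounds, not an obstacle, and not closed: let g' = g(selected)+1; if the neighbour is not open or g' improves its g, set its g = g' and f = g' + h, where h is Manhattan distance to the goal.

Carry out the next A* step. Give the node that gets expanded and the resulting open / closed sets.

step 1: expand (3,0) (f=10, h=6) → closed; open now [(2,0) g=5 f=10, (3,1) g=5 f=10, (4,1) g=4 f=10, (5,1) g=3 f=10, (6,1) g=2 f=10, (7,1) g=1 f=10]

expanded=(3,0); open=[(2,0) g=5 f=10, (3,1) g=5 f=10, (4,1) g=4 f=10, (5,1) g=3 f=10, (6,1) g=2 f=10, (7,1) g=1 f=10]; closed=[(3,0), (4,0), (5,0), (6,0), (7,0)]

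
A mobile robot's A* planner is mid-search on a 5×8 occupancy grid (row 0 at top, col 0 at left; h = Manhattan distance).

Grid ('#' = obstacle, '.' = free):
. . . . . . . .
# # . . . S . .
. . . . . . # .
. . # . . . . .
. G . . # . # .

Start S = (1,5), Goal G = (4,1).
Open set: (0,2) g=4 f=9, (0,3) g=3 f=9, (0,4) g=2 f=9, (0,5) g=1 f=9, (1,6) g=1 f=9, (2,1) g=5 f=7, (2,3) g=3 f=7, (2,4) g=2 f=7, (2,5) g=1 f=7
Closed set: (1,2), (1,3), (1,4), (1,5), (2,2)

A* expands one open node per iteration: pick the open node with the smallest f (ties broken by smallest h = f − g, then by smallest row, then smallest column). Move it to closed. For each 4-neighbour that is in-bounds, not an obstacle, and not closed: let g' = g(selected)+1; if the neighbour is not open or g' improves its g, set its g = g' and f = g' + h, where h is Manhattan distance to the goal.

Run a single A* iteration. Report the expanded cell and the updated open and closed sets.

expanded=(2,1); open=[(0,2) g=4 f=9, (0,3) g=3 f=9, (0,4) g=2 f=9, (0,5) g=1 f=9, (1,6) g=1 f=9, (2,0) g=6 f=9, (2,3) g=3 f=7, (2,4) g=2 f=7, (2,5) g=1 f=7, (3,1) g=6 f=7]; closed=[(1,2), (1,3), (1,4), (1,5), (2,1), (2,2)]

step 1: expand (2,1) (f=7, h=2) → closed; open now [(0,2) g=4 f=9, (0,3) g=3 f=9, (0,4) g=2 f=9, (0,5) g=1 f=9, (1,6) g=1 f=9, (2,0) g=6 f=9, (2,3) g=3 f=7, (2,4) g=2 f=7, (2,5) g=1 f=7, (3,1) g=6 f=7]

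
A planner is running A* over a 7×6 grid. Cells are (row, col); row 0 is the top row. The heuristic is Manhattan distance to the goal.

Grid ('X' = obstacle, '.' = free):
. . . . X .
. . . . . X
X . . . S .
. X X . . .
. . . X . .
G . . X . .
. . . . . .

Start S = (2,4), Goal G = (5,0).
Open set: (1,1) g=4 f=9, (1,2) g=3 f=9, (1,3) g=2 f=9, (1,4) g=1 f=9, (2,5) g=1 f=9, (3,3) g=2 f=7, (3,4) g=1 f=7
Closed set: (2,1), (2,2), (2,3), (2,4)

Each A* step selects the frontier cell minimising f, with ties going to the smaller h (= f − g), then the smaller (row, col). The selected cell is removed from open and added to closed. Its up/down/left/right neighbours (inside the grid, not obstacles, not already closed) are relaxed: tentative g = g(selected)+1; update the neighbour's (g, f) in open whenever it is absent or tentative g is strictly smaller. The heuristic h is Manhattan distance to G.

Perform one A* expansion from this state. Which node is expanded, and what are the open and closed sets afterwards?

step 1: expand (3,3) (f=7, h=5) → closed; open now [(1,1) g=4 f=9, (1,2) g=3 f=9, (1,3) g=2 f=9, (1,4) g=1 f=9, (2,5) g=1 f=9, (3,4) g=1 f=7]

expanded=(3,3); open=[(1,1) g=4 f=9, (1,2) g=3 f=9, (1,3) g=2 f=9, (1,4) g=1 f=9, (2,5) g=1 f=9, (3,4) g=1 f=7]; closed=[(2,1), (2,2), (2,3), (2,4), (3,3)]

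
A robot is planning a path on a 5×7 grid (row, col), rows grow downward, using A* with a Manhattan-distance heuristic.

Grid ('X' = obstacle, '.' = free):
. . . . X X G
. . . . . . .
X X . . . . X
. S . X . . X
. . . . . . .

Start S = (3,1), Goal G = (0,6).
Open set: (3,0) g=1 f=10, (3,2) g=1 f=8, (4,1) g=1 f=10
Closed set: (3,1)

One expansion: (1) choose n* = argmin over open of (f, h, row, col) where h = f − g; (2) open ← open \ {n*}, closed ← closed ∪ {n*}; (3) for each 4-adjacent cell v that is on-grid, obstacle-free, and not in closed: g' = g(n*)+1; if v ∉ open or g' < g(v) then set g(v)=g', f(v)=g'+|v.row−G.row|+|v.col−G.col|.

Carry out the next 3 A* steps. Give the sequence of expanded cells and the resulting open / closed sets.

order=[(3,2) → (2,2) → (1,2)]; open=[(0,2) g=4 f=8, (1,1) g=4 f=10, (1,3) g=4 f=8, (2,3) g=3 f=8, (3,0) g=1 f=10, (4,1) g=1 f=10, (4,2) g=2 f=10]; closed=[(1,2), (2,2), (3,1), (3,2)]

step 1: expand (3,2) (f=8, h=7) → closed; open now [(2,2) g=2 f=8, (3,0) g=1 f=10, (4,1) g=1 f=10, (4,2) g=2 f=10]
step 2: expand (2,2) (f=8, h=6) → closed; open now [(1,2) g=3 f=8, (2,3) g=3 f=8, (3,0) g=1 f=10, (4,1) g=1 f=10, (4,2) g=2 f=10]
step 3: expand (1,2) (f=8, h=5) → closed; open now [(0,2) g=4 f=8, (1,1) g=4 f=10, (1,3) g=4 f=8, (2,3) g=3 f=8, (3,0) g=1 f=10, (4,1) g=1 f=10, (4,2) g=2 f=10]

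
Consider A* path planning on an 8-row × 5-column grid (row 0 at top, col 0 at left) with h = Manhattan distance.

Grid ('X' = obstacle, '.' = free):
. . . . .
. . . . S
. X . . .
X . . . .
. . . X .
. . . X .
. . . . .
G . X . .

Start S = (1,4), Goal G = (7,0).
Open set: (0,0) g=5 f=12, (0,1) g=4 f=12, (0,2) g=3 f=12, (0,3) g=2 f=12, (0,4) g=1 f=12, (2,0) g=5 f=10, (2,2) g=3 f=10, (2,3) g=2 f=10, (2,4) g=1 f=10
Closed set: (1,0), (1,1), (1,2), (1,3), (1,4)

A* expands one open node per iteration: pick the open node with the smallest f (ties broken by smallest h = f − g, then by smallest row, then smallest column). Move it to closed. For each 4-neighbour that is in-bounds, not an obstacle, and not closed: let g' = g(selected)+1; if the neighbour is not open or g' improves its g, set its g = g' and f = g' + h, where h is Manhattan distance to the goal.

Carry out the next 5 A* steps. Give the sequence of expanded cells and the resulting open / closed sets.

order=[(2,0) → (2,2) → (3,2) → (3,1) → (4,1)]; open=[(0,0) g=5 f=12, (0,1) g=4 f=12, (0,2) g=3 f=12, (0,3) g=2 f=12, (0,4) g=1 f=12, (2,3) g=2 f=10, (2,4) g=1 f=10, (3,3) g=5 f=12, (4,0) g=7 f=10, (4,2) g=5 f=10, (5,1) g=7 f=10]; closed=[(1,0), (1,1), (1,2), (1,3), (1,4), (2,0), (2,2), (3,1), (3,2), (4,1)]

step 1: expand (2,0) (f=10, h=5) → closed; open now [(0,0) g=5 f=12, (0,1) g=4 f=12, (0,2) g=3 f=12, (0,3) g=2 f=12, (0,4) g=1 f=12, (2,2) g=3 f=10, (2,3) g=2 f=10, (2,4) g=1 f=10]
step 2: expand (2,2) (f=10, h=7) → closed; open now [(0,0) g=5 f=12, (0,1) g=4 f=12, (0,2) g=3 f=12, (0,3) g=2 f=12, (0,4) g=1 f=12, (2,3) g=2 f=10, (2,4) g=1 f=10, (3,2) g=4 f=10]
step 3: expand (3,2) (f=10, h=6) → closed; open now [(0,0) g=5 f=12, (0,1) g=4 f=12, (0,2) g=3 f=12, (0,3) g=2 f=12, (0,4) g=1 f=12, (2,3) g=2 f=10, (2,4) g=1 f=10, (3,1) g=5 f=10, (3,3) g=5 f=12, (4,2) g=5 f=10]
step 4: expand (3,1) (f=10, h=5) → closed; open now [(0,0) g=5 f=12, (0,1) g=4 f=12, (0,2) g=3 f=12, (0,3) g=2 f=12, (0,4) g=1 f=12, (2,3) g=2 f=10, (2,4) g=1 f=10, (3,3) g=5 f=12, (4,1) g=6 f=10, (4,2) g=5 f=10]
step 5: expand (4,1) (f=10, h=4) → closed; open now [(0,0) g=5 f=12, (0,1) g=4 f=12, (0,2) g=3 f=12, (0,3) g=2 f=12, (0,4) g=1 f=12, (2,3) g=2 f=10, (2,4) g=1 f=10, (3,3) g=5 f=12, (4,0) g=7 f=10, (4,2) g=5 f=10, (5,1) g=7 f=10]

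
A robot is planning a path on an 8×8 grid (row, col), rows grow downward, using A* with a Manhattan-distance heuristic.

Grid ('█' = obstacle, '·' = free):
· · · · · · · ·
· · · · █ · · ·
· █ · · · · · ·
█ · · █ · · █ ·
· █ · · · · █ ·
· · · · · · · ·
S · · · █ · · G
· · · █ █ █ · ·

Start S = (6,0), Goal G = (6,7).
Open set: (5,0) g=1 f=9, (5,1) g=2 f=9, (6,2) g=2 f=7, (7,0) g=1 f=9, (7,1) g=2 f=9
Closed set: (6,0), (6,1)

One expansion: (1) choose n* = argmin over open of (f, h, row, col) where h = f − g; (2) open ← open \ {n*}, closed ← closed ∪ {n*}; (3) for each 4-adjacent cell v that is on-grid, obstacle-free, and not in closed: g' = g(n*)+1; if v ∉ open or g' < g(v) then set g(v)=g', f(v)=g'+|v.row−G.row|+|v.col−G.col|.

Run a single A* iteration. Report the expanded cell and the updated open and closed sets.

expanded=(6,2); open=[(5,0) g=1 f=9, (5,1) g=2 f=9, (5,2) g=3 f=9, (6,3) g=3 f=7, (7,0) g=1 f=9, (7,1) g=2 f=9, (7,2) g=3 f=9]; closed=[(6,0), (6,1), (6,2)]

step 1: expand (6,2) (f=7, h=5) → closed; open now [(5,0) g=1 f=9, (5,1) g=2 f=9, (5,2) g=3 f=9, (6,3) g=3 f=7, (7,0) g=1 f=9, (7,1) g=2 f=9, (7,2) g=3 f=9]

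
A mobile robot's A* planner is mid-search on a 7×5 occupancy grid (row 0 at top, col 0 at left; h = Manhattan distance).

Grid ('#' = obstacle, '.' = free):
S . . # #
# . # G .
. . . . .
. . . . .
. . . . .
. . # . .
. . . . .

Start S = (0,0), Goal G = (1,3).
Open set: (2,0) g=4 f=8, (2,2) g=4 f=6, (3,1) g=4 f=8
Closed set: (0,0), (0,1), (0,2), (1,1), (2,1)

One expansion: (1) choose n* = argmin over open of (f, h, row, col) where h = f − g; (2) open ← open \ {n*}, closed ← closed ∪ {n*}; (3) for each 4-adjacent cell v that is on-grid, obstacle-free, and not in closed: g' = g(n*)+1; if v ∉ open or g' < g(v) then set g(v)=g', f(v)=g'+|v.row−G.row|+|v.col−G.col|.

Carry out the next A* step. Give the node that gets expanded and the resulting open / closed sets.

step 1: expand (2,2) (f=6, h=2) → closed; open now [(2,0) g=4 f=8, (2,3) g=5 f=6, (3,1) g=4 f=8, (3,2) g=5 f=8]

expanded=(2,2); open=[(2,0) g=4 f=8, (2,3) g=5 f=6, (3,1) g=4 f=8, (3,2) g=5 f=8]; closed=[(0,0), (0,1), (0,2), (1,1), (2,1), (2,2)]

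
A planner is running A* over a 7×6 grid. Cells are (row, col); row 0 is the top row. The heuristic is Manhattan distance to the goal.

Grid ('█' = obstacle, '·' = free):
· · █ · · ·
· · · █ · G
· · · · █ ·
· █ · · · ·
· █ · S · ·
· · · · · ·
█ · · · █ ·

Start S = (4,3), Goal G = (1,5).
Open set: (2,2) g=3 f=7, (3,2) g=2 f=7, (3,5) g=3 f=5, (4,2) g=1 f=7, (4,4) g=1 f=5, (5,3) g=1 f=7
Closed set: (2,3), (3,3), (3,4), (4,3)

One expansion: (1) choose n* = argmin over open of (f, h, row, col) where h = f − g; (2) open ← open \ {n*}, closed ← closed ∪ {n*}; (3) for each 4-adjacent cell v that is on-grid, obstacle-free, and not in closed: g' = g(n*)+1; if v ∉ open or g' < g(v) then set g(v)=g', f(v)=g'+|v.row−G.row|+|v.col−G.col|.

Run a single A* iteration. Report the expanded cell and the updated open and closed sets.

expanded=(3,5); open=[(2,2) g=3 f=7, (2,5) g=4 f=5, (3,2) g=2 f=7, (4,2) g=1 f=7, (4,4) g=1 f=5, (4,5) g=4 f=7, (5,3) g=1 f=7]; closed=[(2,3), (3,3), (3,4), (3,5), (4,3)]

step 1: expand (3,5) (f=5, h=2) → closed; open now [(2,2) g=3 f=7, (2,5) g=4 f=5, (3,2) g=2 f=7, (4,2) g=1 f=7, (4,4) g=1 f=5, (4,5) g=4 f=7, (5,3) g=1 f=7]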